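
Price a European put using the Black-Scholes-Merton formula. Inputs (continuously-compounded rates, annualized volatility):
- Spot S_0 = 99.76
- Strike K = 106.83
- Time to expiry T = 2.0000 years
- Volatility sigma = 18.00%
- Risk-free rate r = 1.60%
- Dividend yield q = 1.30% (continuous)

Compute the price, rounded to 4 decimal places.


d1 = (ln(S/K) + (r - q + 0.5*sigma^2) * T) / (sigma * sqrt(T)) = -0.11813195
d2 = d1 - sigma * sqrt(T) = -0.37269039
exp(-rT) = 0.96850658; exp(-qT) = 0.97433509
P = K * exp(-rT) * N(-d2) - S_0 * exp(-qT) * N(-d1)
N(-d1) = 0.54701845; N(-d2) = 0.64531055
P = 106.8300 * 0.96850658 * 0.64531055 - 99.7600 * 0.97433509 * 0.54701845 = 13.5974

Answer: Price = 13.5974


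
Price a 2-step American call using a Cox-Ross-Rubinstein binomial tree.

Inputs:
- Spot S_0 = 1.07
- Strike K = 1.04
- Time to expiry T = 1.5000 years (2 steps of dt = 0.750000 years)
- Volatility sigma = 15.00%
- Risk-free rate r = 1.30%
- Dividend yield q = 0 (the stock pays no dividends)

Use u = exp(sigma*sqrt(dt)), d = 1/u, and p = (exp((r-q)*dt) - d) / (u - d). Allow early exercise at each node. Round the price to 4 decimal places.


dt = T/N = 0.750000
u = exp(sigma*sqrt(dt)) = 1.138719; d = 1/u = 0.878180
p = (exp((r-q)*dt) - d) / (u - d) = 0.505175
Discount per step: exp(-r*dt) = 0.990297
Stock lattice S(k, i) with i counting down-moves:
  k=0: S(0,0) = 1.0700
  k=1: S(1,0) = 1.2184; S(1,1) = 0.9397
  k=2: S(2,0) = 1.3874; S(2,1) = 1.0700; S(2,2) = 0.8252
Terminal payoffs V(N, i) = max(S_T - K, 0):
  V(2,0) = 0.347448; V(2,1) = 0.030000; V(2,2) = 0.000000
Backward induction: V(k, i) = exp(-r*dt) * [p * V(k+1, i) + (1-p) * V(k+1, i+1)]; then take max(V_cont, immediate exercise) for American.
  V(1,0) = exp(-r*dt) * [p*0.347448 + (1-p)*0.030000] = 0.188520; exercise = 0.178429; V(1,0) = max -> 0.188520
  V(1,1) = exp(-r*dt) * [p*0.030000 + (1-p)*0.000000] = 0.015008; exercise = 0.000000; V(1,1) = max -> 0.015008
  V(0,0) = exp(-r*dt) * [p*0.188520 + (1-p)*0.015008] = 0.101666; exercise = 0.030000; V(0,0) = max -> 0.101666

Answer: Price = V(0,0) = 0.1017


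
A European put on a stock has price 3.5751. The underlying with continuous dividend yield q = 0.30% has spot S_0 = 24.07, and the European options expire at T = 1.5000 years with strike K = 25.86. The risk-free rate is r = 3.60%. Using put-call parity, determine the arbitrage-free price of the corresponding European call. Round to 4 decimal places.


Answer: Call price = 3.0364

Derivation:
Put-call parity: C - P = S_0 * exp(-qT) - K * exp(-rT).
S_0 * exp(-qT) = 24.0700 * 0.99551011 = 23.96192834
K * exp(-rT) = 25.8600 * 0.94743211 = 24.50059427
C = P + S*exp(-qT) - K*exp(-rT)
C = 3.5751 + 23.96192834 - 24.50059427 = 3.0364


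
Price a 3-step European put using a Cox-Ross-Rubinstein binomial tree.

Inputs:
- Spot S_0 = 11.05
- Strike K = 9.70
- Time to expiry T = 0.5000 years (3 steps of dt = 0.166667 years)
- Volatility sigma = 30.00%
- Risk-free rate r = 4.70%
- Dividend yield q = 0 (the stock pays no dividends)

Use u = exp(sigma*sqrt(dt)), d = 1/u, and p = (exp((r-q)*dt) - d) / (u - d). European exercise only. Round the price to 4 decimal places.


dt = T/N = 0.166667
u = exp(sigma*sqrt(dt)) = 1.130290; d = 1/u = 0.884728
p = (exp((r-q)*dt) - d) / (u - d) = 0.501445
Discount per step: exp(-r*dt) = 0.992197
Stock lattice S(k, i) with i counting down-moves:
  k=0: S(0,0) = 11.0500
  k=1: S(1,0) = 12.4897; S(1,1) = 9.7762
  k=2: S(2,0) = 14.1170; S(2,1) = 11.0500; S(2,2) = 8.6493
  k=3: S(3,0) = 15.9563; S(3,1) = 12.4897; S(3,2) = 9.7762; S(3,3) = 7.6523
Terminal payoffs V(N, i) = max(K - S_T, 0):
  V(3,0) = 0.000000; V(3,1) = 0.000000; V(3,2) = 0.000000; V(3,3) = 2.047695
Backward induction: V(k, i) = exp(-r*dt) * [p * V(k+1, i) + (1-p) * V(k+1, i+1)].
  V(2,0) = exp(-r*dt) * [p*0.000000 + (1-p)*0.000000] = 0.000000
  V(2,1) = exp(-r*dt) * [p*0.000000 + (1-p)*0.000000] = 0.000000
  V(2,2) = exp(-r*dt) * [p*0.000000 + (1-p)*2.047695] = 1.012924
  V(1,0) = exp(-r*dt) * [p*0.000000 + (1-p)*0.000000] = 0.000000
  V(1,1) = exp(-r*dt) * [p*0.000000 + (1-p)*1.012924] = 0.501058
  V(0,0) = exp(-r*dt) * [p*0.000000 + (1-p)*0.501058] = 0.247856

Answer: Price = V(0,0) = 0.2479


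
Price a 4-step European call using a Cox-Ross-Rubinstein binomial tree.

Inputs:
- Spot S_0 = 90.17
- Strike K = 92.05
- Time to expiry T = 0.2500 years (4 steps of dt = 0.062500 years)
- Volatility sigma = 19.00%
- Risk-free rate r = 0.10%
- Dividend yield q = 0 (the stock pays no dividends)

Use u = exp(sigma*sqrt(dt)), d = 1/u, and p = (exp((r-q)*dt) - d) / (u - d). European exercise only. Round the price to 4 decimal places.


dt = T/N = 0.062500
u = exp(sigma*sqrt(dt)) = 1.048646; d = 1/u = 0.953610
p = (exp((r-q)*dt) - d) / (u - d) = 0.488785
Discount per step: exp(-r*dt) = 0.999938
Stock lattice S(k, i) with i counting down-moves:
  k=0: S(0,0) = 90.1700
  k=1: S(1,0) = 94.5564; S(1,1) = 85.9871
  k=2: S(2,0) = 99.1562; S(2,1) = 90.1700; S(2,2) = 81.9982
  k=3: S(3,0) = 103.9798; S(3,1) = 94.5564; S(3,2) = 85.9871; S(3,3) = 78.1943
  k=4: S(4,0) = 109.0380; S(4,1) = 99.1562; S(4,2) = 90.1700; S(4,3) = 81.9982; S(4,4) = 74.5669
Terminal payoffs V(N, i) = max(S_T - K, 0):
  V(4,0) = 16.988036; V(4,1) = 7.106239; V(4,2) = 0.000000; V(4,3) = 0.000000; V(4,4) = 0.000000
Backward induction: V(k, i) = exp(-r*dt) * [p * V(k+1, i) + (1-p) * V(k+1, i+1)].
  V(3,0) = exp(-r*dt) * [p*16.988036 + (1-p)*7.106239] = 11.935566
  V(3,1) = exp(-r*dt) * [p*7.106239 + (1-p)*0.000000] = 3.473205
  V(3,2) = exp(-r*dt) * [p*0.000000 + (1-p)*0.000000] = 0.000000
  V(3,3) = exp(-r*dt) * [p*0.000000 + (1-p)*0.000000] = 0.000000
  V(2,0) = exp(-r*dt) * [p*11.935566 + (1-p)*3.473205] = 7.609004
  V(2,1) = exp(-r*dt) * [p*3.473205 + (1-p)*0.000000] = 1.697544
  V(2,2) = exp(-r*dt) * [p*0.000000 + (1-p)*0.000000] = 0.000000
  V(1,0) = exp(-r*dt) * [p*7.609004 + (1-p)*1.697544] = 4.586690
  V(1,1) = exp(-r*dt) * [p*1.697544 + (1-p)*0.000000] = 0.829682
  V(0,0) = exp(-r*dt) * [p*4.586690 + (1-p)*0.829682] = 2.665884

Answer: Price = V(0,0) = 2.6659


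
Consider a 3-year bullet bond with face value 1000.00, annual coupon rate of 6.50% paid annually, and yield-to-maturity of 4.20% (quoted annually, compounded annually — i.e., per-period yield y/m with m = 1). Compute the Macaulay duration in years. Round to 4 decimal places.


Coupon per period c = face * coupon_rate / m = 65.000000
Periods per year m = 1; per-period yield y/m = 0.042000
Number of cashflows N = 3
Cashflows (t years, CF_t, discount factor 1/(1+y/m)^(m*t), PV):
  t = 1.0000: CF_t = 65.000000, DF = 0.959693, PV = 62.380038
  t = 2.0000: CF_t = 65.000000, DF = 0.921010, PV = 59.865680
  t = 3.0000: CF_t = 1065.000000, DF = 0.883887, PV = 941.339865
Price P = sum_t PV_t = 1063.585583
Macaulay numerator sum_t t * PV_t:
  t * PV_t at t = 1.0000: 62.380038
  t * PV_t at t = 2.0000: 119.731360
  t * PV_t at t = 3.0000: 2824.019594
Macaulay duration D = (sum_t t * PV_t) / P = 3006.130992 / 1063.585583 = 2.826412

Answer: Macaulay duration = 2.8264 years


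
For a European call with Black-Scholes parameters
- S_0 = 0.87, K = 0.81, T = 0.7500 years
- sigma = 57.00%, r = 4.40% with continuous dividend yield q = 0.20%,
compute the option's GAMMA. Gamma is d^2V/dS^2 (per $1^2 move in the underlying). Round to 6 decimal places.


d1 = 0.4553905228; d2 = -0.0382439574
phi(d1) = 0.3596482540; exp(-qT) = 0.9985011244; exp(-rT) = 0.9675385596
Gamma = exp(-qT) * phi(d1) / (S * sigma * sqrt(T)) = 0.9985011244 * 0.3596482540 / (0.8700 * 0.5700 * 0.8660254038) = 0.836184

Answer: Gamma = 0.836184


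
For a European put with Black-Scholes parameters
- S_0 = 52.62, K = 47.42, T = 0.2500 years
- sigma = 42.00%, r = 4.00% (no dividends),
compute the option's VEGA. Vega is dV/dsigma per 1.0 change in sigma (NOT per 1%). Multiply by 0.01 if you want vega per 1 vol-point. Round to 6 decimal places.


d1 = 0.6481056904; d2 = 0.4381056904
phi(d1) = 0.3233697007; exp(-qT) = 1.0000000000; exp(-rT) = 0.9900498337
Vega = S * exp(-qT) * phi(d1) * sqrt(T) = 52.6200 * 1.0000000000 * 0.3233697007 * 0.5000000000 = 8.507857

Answer: Vega = 8.507857


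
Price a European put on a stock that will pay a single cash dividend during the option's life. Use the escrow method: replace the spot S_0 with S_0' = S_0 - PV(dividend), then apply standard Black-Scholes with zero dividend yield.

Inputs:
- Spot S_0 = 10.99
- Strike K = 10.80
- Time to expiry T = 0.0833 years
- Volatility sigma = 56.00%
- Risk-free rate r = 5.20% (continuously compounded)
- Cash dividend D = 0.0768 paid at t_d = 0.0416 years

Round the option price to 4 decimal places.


PV(D) = D * exp(-r * t_d) = 0.0768 * 0.99783914 = 0.07663405
S_0' = S_0 - PV(D) = 10.9900 - 0.07663405 = 10.91336595
d1 = (ln(S_0'/K) + (r + sigma^2/2)*T) / (sigma*sqrt(T)) = 0.17221996
d2 = d1 - sigma*sqrt(T) = 0.01059422
exp(-rT) = 0.99567777
N(-d1) = 0.43163230; N(-d2) = 0.49577360
P = K * exp(-rT) * N(-d2) - S_0' * N(-d1) = 10.8000 * 0.99567777 * 0.49577360 - 10.91336595 * 0.43163230 = 0.6207

Answer: Price = 0.6207


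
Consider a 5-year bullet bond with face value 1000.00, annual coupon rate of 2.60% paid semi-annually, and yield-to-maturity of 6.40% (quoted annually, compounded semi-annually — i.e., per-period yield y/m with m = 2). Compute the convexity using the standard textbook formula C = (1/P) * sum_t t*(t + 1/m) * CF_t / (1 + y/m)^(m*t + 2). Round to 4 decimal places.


Answer: Convexity = 23.7007

Derivation:
Coupon per period c = face * coupon_rate / m = 13.000000
Periods per year m = 2; per-period yield y/m = 0.032000
Number of cashflows N = 10
Cashflows (t years, CF_t, discount factor 1/(1+y/m)^(m*t), PV):
  t = 0.5000: CF_t = 13.000000, DF = 0.968992, PV = 12.596899
  t = 1.0000: CF_t = 13.000000, DF = 0.938946, PV = 12.206298
  t = 1.5000: CF_t = 13.000000, DF = 0.909831, PV = 11.827808
  t = 2.0000: CF_t = 13.000000, DF = 0.881620, PV = 11.461054
  t = 2.5000: CF_t = 13.000000, DF = 0.854283, PV = 11.105673
  t = 3.0000: CF_t = 13.000000, DF = 0.827793, PV = 10.761311
  t = 3.5000: CF_t = 13.000000, DF = 0.802125, PV = 10.427627
  t = 4.0000: CF_t = 13.000000, DF = 0.777253, PV = 10.104289
  t = 4.5000: CF_t = 13.000000, DF = 0.753152, PV = 9.790978
  t = 5.0000: CF_t = 1013.000000, DF = 0.729799, PV = 739.285984
Price P = sum_t PV_t = 839.567920
Convexity numerator sum_t t*(t + 1/m) * CF_t / (1+y/m)^(m*t + 2):
  t = 0.5000: term = 5.913904
  t = 1.0000: term = 17.191581
  t = 1.5000: term = 33.317018
  t = 2.0000: term = 53.806553
  t = 2.5000: term = 78.207200
  t = 3.0000: term = 106.095038
  t = 3.5000: term = 137.073693
  t = 4.0000: term = 170.772873
  t = 4.5000: term = 206.846987
  t = 5.0000: term = 19089.114006
Convexity = (1/P) * sum = 19898.338852 / 839.567920 = 23.700690


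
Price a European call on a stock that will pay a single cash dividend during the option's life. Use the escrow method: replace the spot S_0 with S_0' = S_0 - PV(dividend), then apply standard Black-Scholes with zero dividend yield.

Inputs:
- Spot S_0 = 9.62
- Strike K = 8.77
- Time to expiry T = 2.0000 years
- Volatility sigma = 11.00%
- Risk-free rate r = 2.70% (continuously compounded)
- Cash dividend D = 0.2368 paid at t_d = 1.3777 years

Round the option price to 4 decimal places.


Answer: Price = 1.2514

Derivation:
PV(D) = D * exp(-r * t_d) = 0.2368 * 0.96348544 = 0.22815335
S_0' = S_0 - PV(D) = 9.6200 - 0.22815335 = 9.39184665
d1 = (ln(S_0'/K) + (r + sigma^2/2)*T) / (sigma*sqrt(T)) = 0.86527454
d2 = d1 - sigma*sqrt(T) = 0.70971105
exp(-rT) = 0.94743211
N(d1) = 0.80655594; N(d2) = 0.76105833
C = S_0' * N(d1) - K * exp(-rT) * N(d2) = 9.39184665 * 0.80655594 - 8.7700 * 0.94743211 * 0.76105833 = 1.2514


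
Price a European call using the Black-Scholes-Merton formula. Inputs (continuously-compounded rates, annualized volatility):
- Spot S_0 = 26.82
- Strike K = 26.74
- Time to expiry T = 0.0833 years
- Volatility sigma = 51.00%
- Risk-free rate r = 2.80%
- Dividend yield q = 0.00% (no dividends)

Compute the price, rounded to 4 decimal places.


d1 = (ln(S/K) + (r - q + 0.5*sigma^2) * T) / (sigma * sqrt(T)) = 0.10973800
d2 = d1 - sigma * sqrt(T) = -0.03745687
exp(-rT) = 0.99767032; exp(-qT) = 1.00000000
C = S_0 * exp(-qT) * N(d1) - K * exp(-rT) * N(d2)
N(d1) = 0.54369142; N(d2) = 0.48506037
C = 26.8200 * 1.00000000 * 0.54369142 - 26.7400 * 0.99767032 * 0.48506037 = 1.6415

Answer: Price = 1.6415


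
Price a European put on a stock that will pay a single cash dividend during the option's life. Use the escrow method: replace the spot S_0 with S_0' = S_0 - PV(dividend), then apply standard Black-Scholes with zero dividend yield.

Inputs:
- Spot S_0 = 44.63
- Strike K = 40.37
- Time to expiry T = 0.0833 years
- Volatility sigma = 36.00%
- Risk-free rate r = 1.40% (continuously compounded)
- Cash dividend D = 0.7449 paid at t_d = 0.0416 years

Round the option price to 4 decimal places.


Answer: Price = 0.5114

Derivation:
PV(D) = D * exp(-r * t_d) = 0.7449 * 0.99941777 = 0.74446630
S_0' = S_0 - PV(D) = 44.6300 - 0.74446630 = 43.88553370
d1 = (ln(S_0'/K) + (r + sigma^2/2)*T) / (sigma*sqrt(T)) = 0.86679386
d2 = d1 - sigma*sqrt(T) = 0.76289160
exp(-rT) = 0.99883448
N(-d1) = 0.19302748; N(-d2) = 0.22276402
P = K * exp(-rT) * N(-d2) - S_0' * N(-d1) = 40.3700 * 0.99883448 * 0.22276402 - 43.88553370 * 0.19302748 = 0.5114


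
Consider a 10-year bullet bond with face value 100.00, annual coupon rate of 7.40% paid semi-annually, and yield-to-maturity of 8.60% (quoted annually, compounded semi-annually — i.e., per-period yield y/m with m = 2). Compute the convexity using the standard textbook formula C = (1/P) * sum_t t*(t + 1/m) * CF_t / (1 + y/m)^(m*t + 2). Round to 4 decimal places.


Answer: Convexity = 60.3723

Derivation:
Coupon per period c = face * coupon_rate / m = 3.700000
Periods per year m = 2; per-period yield y/m = 0.043000
Number of cashflows N = 20
Cashflows (t years, CF_t, discount factor 1/(1+y/m)^(m*t), PV):
  t = 0.5000: CF_t = 3.700000, DF = 0.958773, PV = 3.547459
  t = 1.0000: CF_t = 3.700000, DF = 0.919245, PV = 3.401207
  t = 1.5000: CF_t = 3.700000, DF = 0.881347, PV = 3.260985
  t = 2.0000: CF_t = 3.700000, DF = 0.845012, PV = 3.126544
  t = 2.5000: CF_t = 3.700000, DF = 0.810174, PV = 2.997645
  t = 3.0000: CF_t = 3.700000, DF = 0.776773, PV = 2.874060
  t = 3.5000: CF_t = 3.700000, DF = 0.744749, PV = 2.755571
  t = 4.0000: CF_t = 3.700000, DF = 0.714045, PV = 2.641966
  t = 4.5000: CF_t = 3.700000, DF = 0.684607, PV = 2.533045
  t = 5.0000: CF_t = 3.700000, DF = 0.656382, PV = 2.428615
  t = 5.5000: CF_t = 3.700000, DF = 0.629322, PV = 2.328490
  t = 6.0000: CF_t = 3.700000, DF = 0.603376, PV = 2.232493
  t = 6.5000: CF_t = 3.700000, DF = 0.578501, PV = 2.140453
  t = 7.0000: CF_t = 3.700000, DF = 0.554651, PV = 2.052208
  t = 7.5000: CF_t = 3.700000, DF = 0.531784, PV = 1.967601
  t = 8.0000: CF_t = 3.700000, DF = 0.509860, PV = 1.886483
  t = 8.5000: CF_t = 3.700000, DF = 0.488840, PV = 1.808708
  t = 9.0000: CF_t = 3.700000, DF = 0.468687, PV = 1.734140
  t = 9.5000: CF_t = 3.700000, DF = 0.449364, PV = 1.662646
  t = 10.0000: CF_t = 103.700000, DF = 0.430838, PV = 44.677883
Price P = sum_t PV_t = 92.058202
Convexity numerator sum_t t*(t + 1/m) * CF_t / (1+y/m)^(m*t + 2):
  t = 0.5000: term = 1.630492
  t = 1.0000: term = 4.689815
  t = 1.5000: term = 8.992935
  t = 2.0000: term = 14.370301
  t = 2.5000: term = 20.666781
  t = 3.0000: term = 27.740645
  t = 3.5000: term = 35.462634
  t = 4.0000: term = 43.715067
  t = 4.5000: term = 52.391019
  t = 5.0000: term = 61.393546
  t = 5.5000: term = 70.634952
  t = 6.0000: term = 80.036117
  t = 6.5000: term = 89.525858
  t = 7.0000: term = 99.040333
  t = 7.5000: term = 108.522485
  t = 8.0000: term = 117.921524
  t = 8.5000: term = 127.192440
  t = 9.0000: term = 136.295548
  t = 9.5000: term = 145.196067
  t = 10.0000: term = 4312.342733
Convexity = (1/P) * sum = 5557.761294 / 92.058202 = 60.372255


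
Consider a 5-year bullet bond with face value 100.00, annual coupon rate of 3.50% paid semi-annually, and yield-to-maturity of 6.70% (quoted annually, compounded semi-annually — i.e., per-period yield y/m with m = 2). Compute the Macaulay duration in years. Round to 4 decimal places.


Answer: Macaulay duration = 4.5960 years

Derivation:
Coupon per period c = face * coupon_rate / m = 1.750000
Periods per year m = 2; per-period yield y/m = 0.033500
Number of cashflows N = 10
Cashflows (t years, CF_t, discount factor 1/(1+y/m)^(m*t), PV):
  t = 0.5000: CF_t = 1.750000, DF = 0.967586, PV = 1.693275
  t = 1.0000: CF_t = 1.750000, DF = 0.936222, PV = 1.638389
  t = 1.5000: CF_t = 1.750000, DF = 0.905876, PV = 1.585282
  t = 2.0000: CF_t = 1.750000, DF = 0.876512, PV = 1.533897
  t = 2.5000: CF_t = 1.750000, DF = 0.848101, PV = 1.484177
  t = 3.0000: CF_t = 1.750000, DF = 0.820611, PV = 1.436069
  t = 3.5000: CF_t = 1.750000, DF = 0.794011, PV = 1.389520
  t = 4.0000: CF_t = 1.750000, DF = 0.768274, PV = 1.344480
  t = 4.5000: CF_t = 1.750000, DF = 0.743371, PV = 1.300899
  t = 5.0000: CF_t = 101.750000, DF = 0.719275, PV = 73.186269
Price P = sum_t PV_t = 86.592257
Macaulay numerator sum_t t * PV_t:
  t * PV_t at t = 0.5000: 0.846638
  t * PV_t at t = 1.0000: 1.638389
  t * PV_t at t = 1.5000: 2.377923
  t * PV_t at t = 2.0000: 3.067793
  t * PV_t at t = 2.5000: 3.710442
  t * PV_t at t = 3.0000: 4.308206
  t * PV_t at t = 3.5000: 4.863319
  t * PV_t at t = 4.0000: 5.377918
  t * PV_t at t = 4.5000: 5.854047
  t * PV_t at t = 5.0000: 365.931346
Macaulay duration D = (sum_t t * PV_t) / P = 397.976021 / 86.592257 = 4.595977


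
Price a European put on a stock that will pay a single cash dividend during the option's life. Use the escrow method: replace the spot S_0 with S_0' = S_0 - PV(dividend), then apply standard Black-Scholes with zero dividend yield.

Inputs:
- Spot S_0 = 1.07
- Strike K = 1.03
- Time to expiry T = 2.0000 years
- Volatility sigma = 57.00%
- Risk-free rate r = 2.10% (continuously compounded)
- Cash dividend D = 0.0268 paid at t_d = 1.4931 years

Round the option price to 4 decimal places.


Answer: Price = 0.2906

Derivation:
PV(D) = D * exp(-r * t_d) = 0.0268 * 0.96913137 = 0.02597272
S_0' = S_0 - PV(D) = 1.0700 - 0.02597272 = 1.04402728
d1 = (ln(S_0'/K) + (r + sigma^2/2)*T) / (sigma*sqrt(T)) = 0.47193400
d2 = d1 - sigma*sqrt(T) = -0.33416773
exp(-rT) = 0.95886978
N(-d1) = 0.31848695; N(-d2) = 0.63087350
P = K * exp(-rT) * N(-d2) - S_0' * N(-d1) = 1.0300 * 0.95886978 * 0.63087350 - 1.04402728 * 0.31848695 = 0.2906


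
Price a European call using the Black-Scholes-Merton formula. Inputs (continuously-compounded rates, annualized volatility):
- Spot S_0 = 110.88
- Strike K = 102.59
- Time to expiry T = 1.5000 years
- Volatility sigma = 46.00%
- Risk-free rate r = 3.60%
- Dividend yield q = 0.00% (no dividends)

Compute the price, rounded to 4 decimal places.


d1 = (ln(S/K) + (r - q + 0.5*sigma^2) * T) / (sigma * sqrt(T)) = 0.51547217
d2 = d1 - sigma * sqrt(T) = -0.04791047
exp(-rT) = 0.94743211; exp(-qT) = 1.00000000
C = S_0 * exp(-qT) * N(d1) - K * exp(-rT) * N(d2)
N(d1) = 0.69688844; N(d2) = 0.48089380
C = 110.8800 * 1.00000000 * 0.69688844 - 102.5900 * 0.94743211 * 0.48089380 = 30.5295

Answer: Price = 30.5295


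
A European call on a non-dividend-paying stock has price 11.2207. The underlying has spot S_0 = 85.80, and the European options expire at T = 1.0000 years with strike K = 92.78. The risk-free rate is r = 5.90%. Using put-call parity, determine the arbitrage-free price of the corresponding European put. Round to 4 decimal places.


Put-call parity: C - P = S_0 * exp(-qT) - K * exp(-rT).
S_0 * exp(-qT) = 85.8000 * 1.00000000 = 85.80000000
K * exp(-rT) = 92.7800 * 0.94270677 = 87.46433404
P = C - S*exp(-qT) + K*exp(-rT)
P = 11.2207 - 85.80000000 + 87.46433404 = 12.8850

Answer: Put price = 12.8850


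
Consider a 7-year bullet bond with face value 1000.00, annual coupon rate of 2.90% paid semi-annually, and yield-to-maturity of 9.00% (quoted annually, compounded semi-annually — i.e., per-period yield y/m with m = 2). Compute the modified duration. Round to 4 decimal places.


Coupon per period c = face * coupon_rate / m = 14.500000
Periods per year m = 2; per-period yield y/m = 0.045000
Number of cashflows N = 14
Cashflows (t years, CF_t, discount factor 1/(1+y/m)^(m*t), PV):
  t = 0.5000: CF_t = 14.500000, DF = 0.956938, PV = 13.875598
  t = 1.0000: CF_t = 14.500000, DF = 0.915730, PV = 13.278084
  t = 1.5000: CF_t = 14.500000, DF = 0.876297, PV = 12.706301
  t = 2.0000: CF_t = 14.500000, DF = 0.838561, PV = 12.159139
  t = 2.5000: CF_t = 14.500000, DF = 0.802451, PV = 11.635540
  t = 3.0000: CF_t = 14.500000, DF = 0.767896, PV = 11.134488
  t = 3.5000: CF_t = 14.500000, DF = 0.734828, PV = 10.655013
  t = 4.0000: CF_t = 14.500000, DF = 0.703185, PV = 10.196184
  t = 4.5000: CF_t = 14.500000, DF = 0.672904, PV = 9.757114
  t = 5.0000: CF_t = 14.500000, DF = 0.643928, PV = 9.336951
  t = 5.5000: CF_t = 14.500000, DF = 0.616199, PV = 8.934882
  t = 6.0000: CF_t = 14.500000, DF = 0.589664, PV = 8.550126
  t = 6.5000: CF_t = 14.500000, DF = 0.564272, PV = 8.181939
  t = 7.0000: CF_t = 1014.500000, DF = 0.539973, PV = 547.802469
Price P = sum_t PV_t = 688.203829
First compute Macaulay numerator sum_t t * PV_t:
  t * PV_t at t = 0.5000: 6.937799
  t * PV_t at t = 1.0000: 13.278084
  t * PV_t at t = 1.5000: 19.059451
  t * PV_t at t = 2.0000: 24.318279
  t * PV_t at t = 2.5000: 29.088850
  t * PV_t at t = 3.0000: 33.403465
  t * PV_t at t = 3.5000: 37.292544
  t * PV_t at t = 4.0000: 40.784737
  t * PV_t at t = 4.5000: 43.907014
  t * PV_t at t = 5.0000: 46.684757
  t * PV_t at t = 5.5000: 49.141849
  t * PV_t at t = 6.0000: 51.300756
  t * PV_t at t = 6.5000: 53.182602
  t * PV_t at t = 7.0000: 3834.617281
Macaulay duration D = 4282.997470 / 688.203829 = 6.223443
Modified duration = D / (1 + y/m) = 6.223443 / (1 + 0.045000) = 5.955448

Answer: Modified duration = 5.9554


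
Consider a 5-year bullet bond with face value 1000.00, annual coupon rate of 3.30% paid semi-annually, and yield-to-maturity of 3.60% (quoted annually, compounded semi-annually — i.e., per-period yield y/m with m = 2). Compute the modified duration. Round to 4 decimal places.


Coupon per period c = face * coupon_rate / m = 16.500000
Periods per year m = 2; per-period yield y/m = 0.018000
Number of cashflows N = 10
Cashflows (t years, CF_t, discount factor 1/(1+y/m)^(m*t), PV):
  t = 0.5000: CF_t = 16.500000, DF = 0.982318, PV = 16.208251
  t = 1.0000: CF_t = 16.500000, DF = 0.964949, PV = 15.921662
  t = 1.5000: CF_t = 16.500000, DF = 0.947887, PV = 15.640139
  t = 2.0000: CF_t = 16.500000, DF = 0.931127, PV = 15.363594
  t = 2.5000: CF_t = 16.500000, DF = 0.914663, PV = 15.091939
  t = 3.0000: CF_t = 16.500000, DF = 0.898490, PV = 14.825088
  t = 3.5000: CF_t = 16.500000, DF = 0.882603, PV = 14.562955
  t = 4.0000: CF_t = 16.500000, DF = 0.866997, PV = 14.305456
  t = 4.5000: CF_t = 16.500000, DF = 0.851667, PV = 14.052511
  t = 5.0000: CF_t = 1016.500000, DF = 0.836608, PV = 850.412437
Price P = sum_t PV_t = 986.384033
First compute Macaulay numerator sum_t t * PV_t:
  t * PV_t at t = 0.5000: 8.104126
  t * PV_t at t = 1.0000: 15.921662
  t * PV_t at t = 1.5000: 23.460209
  t * PV_t at t = 2.0000: 30.727189
  t * PV_t at t = 2.5000: 37.729849
  t * PV_t at t = 3.0000: 44.475264
  t * PV_t at t = 3.5000: 50.970341
  t * PV_t at t = 4.0000: 57.221826
  t * PV_t at t = 4.5000: 63.236301
  t * PV_t at t = 5.0000: 4252.062185
Macaulay duration D = 4583.908950 / 986.384033 = 4.647185
Modified duration = D / (1 + y/m) = 4.647185 / (1 + 0.018000) = 4.565015

Answer: Modified duration = 4.5650


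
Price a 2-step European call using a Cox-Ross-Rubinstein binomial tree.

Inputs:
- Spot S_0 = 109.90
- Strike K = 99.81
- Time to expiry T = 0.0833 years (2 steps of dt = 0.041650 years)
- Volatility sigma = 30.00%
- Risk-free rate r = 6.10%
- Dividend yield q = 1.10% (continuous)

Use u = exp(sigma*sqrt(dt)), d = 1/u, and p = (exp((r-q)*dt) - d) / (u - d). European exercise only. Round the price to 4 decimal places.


dt = T/N = 0.041650
u = exp(sigma*sqrt(dt)) = 1.063138; d = 1/u = 0.940612
p = (exp((r-q)*dt) - d) / (u - d) = 0.501713
Discount per step: exp(-r*dt) = 0.997463
Stock lattice S(k, i) with i counting down-moves:
  k=0: S(0,0) = 109.9000
  k=1: S(1,0) = 116.8389; S(1,1) = 103.3732
  k=2: S(2,0) = 124.2159; S(2,1) = 109.9000; S(2,2) = 97.2340
Terminal payoffs V(N, i) = max(S_T - K, 0):
  V(2,0) = 24.405859; V(2,1) = 10.090000; V(2,2) = 0.000000
Backward induction: V(k, i) = exp(-r*dt) * [p * V(k+1, i) + (1-p) * V(k+1, i+1)].
  V(1,0) = exp(-r*dt) * [p*24.405859 + (1-p)*10.090000] = 17.228619
  V(1,1) = exp(-r*dt) * [p*10.090000 + (1-p)*0.000000] = 5.049435
  V(0,0) = exp(-r*dt) * [p*17.228619 + (1-p)*5.049435] = 11.131567

Answer: Price = V(0,0) = 11.1316


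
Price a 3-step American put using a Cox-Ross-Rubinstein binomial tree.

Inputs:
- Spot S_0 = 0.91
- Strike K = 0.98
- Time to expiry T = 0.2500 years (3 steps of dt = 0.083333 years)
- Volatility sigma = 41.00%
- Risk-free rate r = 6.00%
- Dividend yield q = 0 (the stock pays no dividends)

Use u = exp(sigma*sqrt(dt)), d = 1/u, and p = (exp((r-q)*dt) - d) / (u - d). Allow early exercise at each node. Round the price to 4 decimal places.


Answer: Price = V(0,0) = 0.1100

Derivation:
dt = T/N = 0.083333
u = exp(sigma*sqrt(dt)) = 1.125646; d = 1/u = 0.888379
p = (exp((r-q)*dt) - d) / (u - d) = 0.491571
Discount per step: exp(-r*dt) = 0.995012
Stock lattice S(k, i) with i counting down-moves:
  k=0: S(0,0) = 0.9100
  k=1: S(1,0) = 1.0243; S(1,1) = 0.8084
  k=2: S(2,0) = 1.1530; S(2,1) = 0.9100; S(2,2) = 0.7182
  k=3: S(3,0) = 1.2979; S(3,1) = 1.0243; S(3,2) = 0.8084; S(3,3) = 0.6380
Terminal payoffs V(N, i) = max(K - S_T, 0):
  V(3,0) = 0.000000; V(3,1) = 0.000000; V(3,2) = 0.171575; V(3,3) = 0.341977
Backward induction: V(k, i) = exp(-r*dt) * [p * V(k+1, i) + (1-p) * V(k+1, i+1)]; then take max(V_cont, immediate exercise) for American.
  V(2,0) = exp(-r*dt) * [p*0.000000 + (1-p)*0.000000] = 0.000000; exercise = 0.000000; V(2,0) = max -> 0.000000
  V(2,1) = exp(-r*dt) * [p*0.000000 + (1-p)*0.171575] = 0.086799; exercise = 0.070000; V(2,1) = max -> 0.086799
  V(2,2) = exp(-r*dt) * [p*0.171575 + (1-p)*0.341977] = 0.256925; exercise = 0.261812; V(2,2) = max -> 0.261812
  V(1,0) = exp(-r*dt) * [p*0.000000 + (1-p)*0.086799] = 0.043911; exercise = 0.000000; V(1,0) = max -> 0.043911
  V(1,1) = exp(-r*dt) * [p*0.086799 + (1-p)*0.261812] = 0.174904; exercise = 0.171575; V(1,1) = max -> 0.174904
  V(0,0) = exp(-r*dt) * [p*0.043911 + (1-p)*0.174904] = 0.109960; exercise = 0.070000; V(0,0) = max -> 0.109960


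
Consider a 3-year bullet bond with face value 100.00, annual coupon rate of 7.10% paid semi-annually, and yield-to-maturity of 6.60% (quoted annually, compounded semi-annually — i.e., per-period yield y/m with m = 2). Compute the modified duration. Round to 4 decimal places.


Answer: Modified duration = 2.6682

Derivation:
Coupon per period c = face * coupon_rate / m = 3.550000
Periods per year m = 2; per-period yield y/m = 0.033000
Number of cashflows N = 6
Cashflows (t years, CF_t, discount factor 1/(1+y/m)^(m*t), PV):
  t = 0.5000: CF_t = 3.550000, DF = 0.968054, PV = 3.436592
  t = 1.0000: CF_t = 3.550000, DF = 0.937129, PV = 3.326808
  t = 1.5000: CF_t = 3.550000, DF = 0.907192, PV = 3.220530
  t = 2.0000: CF_t = 3.550000, DF = 0.878211, PV = 3.117648
  t = 2.5000: CF_t = 3.550000, DF = 0.850156, PV = 3.018052
  t = 3.0000: CF_t = 103.550000, DF = 0.822997, PV = 85.221304
Price P = sum_t PV_t = 101.340934
First compute Macaulay numerator sum_t t * PV_t:
  t * PV_t at t = 0.5000: 1.718296
  t * PV_t at t = 1.0000: 3.326808
  t * PV_t at t = 1.5000: 4.830795
  t * PV_t at t = 2.0000: 6.235296
  t * PV_t at t = 2.5000: 7.545130
  t * PV_t at t = 3.0000: 255.663911
Macaulay duration D = 279.320237 / 101.340934 = 2.756243
Modified duration = D / (1 + y/m) = 2.756243 / (1 + 0.033000) = 2.668193


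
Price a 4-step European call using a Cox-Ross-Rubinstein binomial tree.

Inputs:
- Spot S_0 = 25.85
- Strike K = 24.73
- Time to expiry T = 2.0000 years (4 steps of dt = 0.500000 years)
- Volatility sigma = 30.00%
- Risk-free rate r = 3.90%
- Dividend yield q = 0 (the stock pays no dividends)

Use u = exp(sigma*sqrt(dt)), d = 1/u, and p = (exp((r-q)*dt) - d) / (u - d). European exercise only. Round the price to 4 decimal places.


dt = T/N = 0.500000
u = exp(sigma*sqrt(dt)) = 1.236311; d = 1/u = 0.808858
p = (exp((r-q)*dt) - d) / (u - d) = 0.493232
Discount per step: exp(-r*dt) = 0.980689
Stock lattice S(k, i) with i counting down-moves:
  k=0: S(0,0) = 25.8500
  k=1: S(1,0) = 31.9586; S(1,1) = 20.9090
  k=2: S(2,0) = 39.5108; S(2,1) = 25.8500; S(2,2) = 16.9124
  k=3: S(3,0) = 48.8477; S(3,1) = 31.9586; S(3,2) = 20.9090; S(3,3) = 13.6797
  k=4: S(4,0) = 60.3909; S(4,1) = 39.5108; S(4,2) = 25.8500; S(4,3) = 16.9124; S(4,4) = 11.0650
Terminal payoffs V(N, i) = max(S_T - K, 0):
  V(4,0) = 35.660919; V(4,1) = 14.780824; V(4,2) = 1.120000; V(4,3) = 0.000000; V(4,4) = 0.000000
Backward induction: V(k, i) = exp(-r*dt) * [p * V(k+1, i) + (1-p) * V(k+1, i+1)].
  V(3,0) = exp(-r*dt) * [p*35.660919 + (1-p)*14.780824] = 24.595235
  V(3,1) = exp(-r*dt) * [p*14.780824 + (1-p)*1.120000] = 7.706206
  V(3,2) = exp(-r*dt) * [p*1.120000 + (1-p)*0.000000] = 0.541752
  V(3,3) = exp(-r*dt) * [p*0.000000 + (1-p)*0.000000] = 0.000000
  V(2,0) = exp(-r*dt) * [p*24.595235 + (1-p)*7.706206] = 15.726729
  V(2,1) = exp(-r*dt) * [p*7.706206 + (1-p)*0.541752] = 3.996785
  V(2,2) = exp(-r*dt) * [p*0.541752 + (1-p)*0.000000] = 0.262049
  V(1,0) = exp(-r*dt) * [p*15.726729 + (1-p)*3.996785] = 9.593457
  V(1,1) = exp(-r*dt) * [p*3.996785 + (1-p)*0.262049] = 2.063506
  V(0,0) = exp(-r*dt) * [p*9.593457 + (1-p)*2.063506] = 5.665946

Answer: Price = V(0,0) = 5.6659


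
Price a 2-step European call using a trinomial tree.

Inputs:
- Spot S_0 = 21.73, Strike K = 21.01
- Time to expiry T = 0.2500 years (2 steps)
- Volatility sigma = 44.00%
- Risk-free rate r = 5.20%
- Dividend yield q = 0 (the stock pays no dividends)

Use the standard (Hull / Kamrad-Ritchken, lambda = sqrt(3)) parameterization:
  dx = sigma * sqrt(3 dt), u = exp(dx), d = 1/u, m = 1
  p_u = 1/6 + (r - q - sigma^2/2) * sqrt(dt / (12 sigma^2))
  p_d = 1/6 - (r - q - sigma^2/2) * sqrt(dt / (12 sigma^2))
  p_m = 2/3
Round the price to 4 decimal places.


Answer: Price = V(0,0) = 2.2768

Derivation:
dt = T/N = 0.125000; dx = sigma*sqrt(3*dt) = 0.269444
u = exp(dx) = 1.309236; d = 1/u = 0.763804
p_u = 0.156275, p_m = 0.666667, p_d = 0.177058
Discount per step: exp(-r*dt) = 0.993521
Stock lattice S(k, j) with j the centered position index:
  k=0: S(0,+0) = 21.7300
  k=1: S(1,-1) = 16.5975; S(1,+0) = 21.7300; S(1,+1) = 28.4497
  k=2: S(2,-2) = 12.6772; S(2,-1) = 16.5975; S(2,+0) = 21.7300; S(2,+1) = 28.4497; S(2,+2) = 37.2474
Terminal payoffs V(N, j) = max(S_T - K, 0):
  V(2,-2) = 0.000000; V(2,-1) = 0.000000; V(2,+0) = 0.720000; V(2,+1) = 7.439701; V(2,+2) = 16.237377
Backward induction: V(k, j) = exp(-r*dt) * [p_u * V(k+1, j+1) + p_m * V(k+1, j) + p_d * V(k+1, j-1)]
  V(1,-1) = exp(-r*dt) * [p_u*0.720000 + p_m*0.000000 + p_d*0.000000] = 0.111789
  V(1,+0) = exp(-r*dt) * [p_u*7.439701 + p_m*0.720000 + p_d*0.000000] = 1.631996
  V(1,+1) = exp(-r*dt) * [p_u*16.237377 + p_m*7.439701 + p_d*0.720000] = 7.575377
  V(0,+0) = exp(-r*dt) * [p_u*7.575377 + p_m*1.631996 + p_d*0.111789] = 2.276784


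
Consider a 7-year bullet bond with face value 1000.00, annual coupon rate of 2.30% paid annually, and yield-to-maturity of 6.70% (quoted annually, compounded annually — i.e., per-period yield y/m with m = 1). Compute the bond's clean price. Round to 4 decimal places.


Answer: Price = 760.3709

Derivation:
Coupon per period c = face * coupon_rate / m = 23.000000
Periods per year m = 1; per-period yield y/m = 0.067000
Number of cashflows N = 7
Cashflows (t years, CF_t, discount factor 1/(1+y/m)^(m*t), PV):
  t = 1.0000: CF_t = 23.000000, DF = 0.937207, PV = 21.555764
  t = 2.0000: CF_t = 23.000000, DF = 0.878357, PV = 20.202215
  t = 3.0000: CF_t = 23.000000, DF = 0.823203, PV = 18.933660
  t = 4.0000: CF_t = 23.000000, DF = 0.771511, PV = 17.744761
  t = 5.0000: CF_t = 23.000000, DF = 0.723066, PV = 16.630517
  t = 6.0000: CF_t = 23.000000, DF = 0.677663, PV = 15.586239
  t = 7.0000: CF_t = 1023.000000, DF = 0.635110, PV = 649.717699
Price P = sum_t PV_t = 760.370855


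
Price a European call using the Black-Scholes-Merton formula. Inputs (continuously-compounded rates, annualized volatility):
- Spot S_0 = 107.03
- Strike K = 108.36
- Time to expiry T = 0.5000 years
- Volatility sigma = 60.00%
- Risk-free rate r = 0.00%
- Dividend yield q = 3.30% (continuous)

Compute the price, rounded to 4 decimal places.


Answer: Price = 16.4453

Derivation:
d1 = (ln(S/K) + (r - q + 0.5*sigma^2) * T) / (sigma * sqrt(T)) = 0.14413229
d2 = d1 - sigma * sqrt(T) = -0.28013178
exp(-rT) = 1.00000000; exp(-qT) = 0.98363538
C = S_0 * exp(-qT) * N(d1) - K * exp(-rT) * N(d2)
N(d1) = 0.55730200; N(d2) = 0.38968820
C = 107.0300 * 0.98363538 * 0.55730200 - 108.3600 * 1.00000000 * 0.38968820 = 16.4453


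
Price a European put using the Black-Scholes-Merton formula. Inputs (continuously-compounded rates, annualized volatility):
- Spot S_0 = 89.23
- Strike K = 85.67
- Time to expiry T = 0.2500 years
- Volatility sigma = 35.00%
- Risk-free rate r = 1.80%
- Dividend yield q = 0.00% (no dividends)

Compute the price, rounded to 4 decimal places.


d1 = (ln(S/K) + (r - q + 0.5*sigma^2) * T) / (sigma * sqrt(T)) = 0.34586914
d2 = d1 - sigma * sqrt(T) = 0.17086914
exp(-rT) = 0.99551011; exp(-qT) = 1.00000000
P = K * exp(-rT) * N(-d2) - S_0 * exp(-qT) * N(-d1)
N(-d1) = 0.36472053; N(-d2) = 0.43216333
P = 85.6700 * 0.99551011 * 0.43216333 - 89.2300 * 1.00000000 * 0.36472053 = 4.3132

Answer: Price = 4.3132


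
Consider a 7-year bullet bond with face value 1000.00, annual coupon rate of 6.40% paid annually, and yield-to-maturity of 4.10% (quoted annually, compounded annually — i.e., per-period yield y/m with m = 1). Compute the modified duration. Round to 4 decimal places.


Answer: Modified duration = 5.7029

Derivation:
Coupon per period c = face * coupon_rate / m = 64.000000
Periods per year m = 1; per-period yield y/m = 0.041000
Number of cashflows N = 7
Cashflows (t years, CF_t, discount factor 1/(1+y/m)^(m*t), PV):
  t = 1.0000: CF_t = 64.000000, DF = 0.960615, PV = 61.479347
  t = 2.0000: CF_t = 64.000000, DF = 0.922781, PV = 59.057970
  t = 3.0000: CF_t = 64.000000, DF = 0.886437, PV = 56.731960
  t = 4.0000: CF_t = 64.000000, DF = 0.851524, PV = 54.497560
  t = 5.0000: CF_t = 64.000000, DF = 0.817987, PV = 52.351162
  t = 6.0000: CF_t = 64.000000, DF = 0.785770, PV = 50.289301
  t = 7.0000: CF_t = 1064.000000, DF = 0.754823, PV = 803.131244
Price P = sum_t PV_t = 1137.538543
First compute Macaulay numerator sum_t t * PV_t:
  t * PV_t at t = 1.0000: 61.479347
  t * PV_t at t = 2.0000: 118.115940
  t * PV_t at t = 3.0000: 170.195879
  t * PV_t at t = 4.0000: 217.990239
  t * PV_t at t = 5.0000: 261.755810
  t * PV_t at t = 6.0000: 301.735804
  t * PV_t at t = 7.0000: 5621.918707
Macaulay duration D = 6753.191726 / 1137.538543 = 5.936671
Modified duration = D / (1 + y/m) = 5.936671 / (1 + 0.041000) = 5.702854


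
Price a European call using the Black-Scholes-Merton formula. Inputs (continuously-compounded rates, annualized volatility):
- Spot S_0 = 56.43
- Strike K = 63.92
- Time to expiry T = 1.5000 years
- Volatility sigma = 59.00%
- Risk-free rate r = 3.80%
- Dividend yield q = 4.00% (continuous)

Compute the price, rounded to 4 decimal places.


Answer: Price = 12.6345

Derivation:
d1 = (ln(S/K) + (r - q + 0.5*sigma^2) * T) / (sigma * sqrt(T)) = 0.18467164
d2 = d1 - sigma * sqrt(T) = -0.53792783
exp(-rT) = 0.94459407; exp(-qT) = 0.94176453
C = S_0 * exp(-qT) * N(d1) - K * exp(-rT) * N(d2)
N(d1) = 0.57325670; N(d2) = 0.29531344
C = 56.4300 * 0.94176453 * 0.57325670 - 63.9200 * 0.94459407 * 0.29531344 = 12.6345


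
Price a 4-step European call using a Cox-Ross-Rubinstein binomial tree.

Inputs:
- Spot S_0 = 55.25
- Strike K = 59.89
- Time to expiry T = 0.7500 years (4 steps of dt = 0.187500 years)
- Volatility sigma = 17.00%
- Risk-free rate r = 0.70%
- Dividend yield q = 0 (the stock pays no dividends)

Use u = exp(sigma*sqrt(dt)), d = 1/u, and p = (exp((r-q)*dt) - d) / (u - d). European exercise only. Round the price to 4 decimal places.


dt = T/N = 0.187500
u = exp(sigma*sqrt(dt)) = 1.076389; d = 1/u = 0.929032
p = (exp((r-q)*dt) - d) / (u - d) = 0.490518
Discount per step: exp(-r*dt) = 0.998688
Stock lattice S(k, i) with i counting down-moves:
  k=0: S(0,0) = 55.2500
  k=1: S(1,0) = 59.4705; S(1,1) = 51.3290
  k=2: S(2,0) = 64.0134; S(2,1) = 55.2500; S(2,2) = 47.6863
  k=3: S(3,0) = 68.9034; S(3,1) = 59.4705; S(3,2) = 51.3290; S(3,3) = 44.3021
  k=4: S(4,0) = 74.1668; S(4,1) = 64.0134; S(4,2) = 55.2500; S(4,3) = 47.6863; S(4,4) = 41.1581
Terminal payoffs V(N, i) = max(S_T - K, 0):
  V(4,0) = 14.276827; V(4,1) = 4.123414; V(4,2) = 0.000000; V(4,3) = 0.000000; V(4,4) = 0.000000
Backward induction: V(k, i) = exp(-r*dt) * [p * V(k+1, i) + (1-p) * V(k+1, i+1)].
  V(3,0) = exp(-r*dt) * [p*14.276827 + (1-p)*4.123414] = 9.091905
  V(3,1) = exp(-r*dt) * [p*4.123414 + (1-p)*0.000000] = 2.019956
  V(3,2) = exp(-r*dt) * [p*0.000000 + (1-p)*0.000000] = 0.000000
  V(3,3) = exp(-r*dt) * [p*0.000000 + (1-p)*0.000000] = 0.000000
  V(2,0) = exp(-r*dt) * [p*9.091905 + (1-p)*2.019956] = 5.481675
  V(2,1) = exp(-r*dt) * [p*2.019956 + (1-p)*0.000000] = 0.989525
  V(2,2) = exp(-r*dt) * [p*0.000000 + (1-p)*0.000000] = 0.000000
  V(1,0) = exp(-r*dt) * [p*5.481675 + (1-p)*0.989525] = 3.188818
  V(1,1) = exp(-r*dt) * [p*0.989525 + (1-p)*0.000000] = 0.484743
  V(0,0) = exp(-r*dt) * [p*3.188818 + (1-p)*0.484743] = 1.808765

Answer: Price = V(0,0) = 1.8088


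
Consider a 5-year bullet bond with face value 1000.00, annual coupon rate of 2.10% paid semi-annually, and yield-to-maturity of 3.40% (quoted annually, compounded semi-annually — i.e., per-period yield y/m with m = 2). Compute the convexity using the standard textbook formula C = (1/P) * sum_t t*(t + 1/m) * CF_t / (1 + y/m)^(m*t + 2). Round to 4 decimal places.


Answer: Convexity = 24.9225

Derivation:
Coupon per period c = face * coupon_rate / m = 10.500000
Periods per year m = 2; per-period yield y/m = 0.017000
Number of cashflows N = 10
Cashflows (t years, CF_t, discount factor 1/(1+y/m)^(m*t), PV):
  t = 0.5000: CF_t = 10.500000, DF = 0.983284, PV = 10.324484
  t = 1.0000: CF_t = 10.500000, DF = 0.966848, PV = 10.151901
  t = 1.5000: CF_t = 10.500000, DF = 0.950686, PV = 9.982204
  t = 2.0000: CF_t = 10.500000, DF = 0.934795, PV = 9.815343
  t = 2.5000: CF_t = 10.500000, DF = 0.919169, PV = 9.651272
  t = 3.0000: CF_t = 10.500000, DF = 0.903804, PV = 9.489943
  t = 3.5000: CF_t = 10.500000, DF = 0.888696, PV = 9.331310
  t = 4.0000: CF_t = 10.500000, DF = 0.873841, PV = 9.175330
  t = 4.5000: CF_t = 10.500000, DF = 0.859234, PV = 9.021956
  t = 5.0000: CF_t = 1010.500000, DF = 0.844871, PV = 853.742278
Price P = sum_t PV_t = 940.686021
Convexity numerator sum_t t*(t + 1/m) * CF_t / (1+y/m)^(m*t + 2):
  t = 0.5000: term = 4.991102
  t = 1.0000: term = 14.723015
  t = 1.5000: term = 28.953815
  t = 2.0000: term = 47.449713
  t = 2.5000: term = 69.984827
  t = 3.0000: term = 96.340961
  t = 3.5000: term = 126.307389
  t = 4.0000: term = 159.680644
  t = 4.5000: term = 196.264311
  t = 5.0000: term = 22699.567189
Convexity = (1/P) * sum = 23444.262965 / 940.686021 = 24.922517


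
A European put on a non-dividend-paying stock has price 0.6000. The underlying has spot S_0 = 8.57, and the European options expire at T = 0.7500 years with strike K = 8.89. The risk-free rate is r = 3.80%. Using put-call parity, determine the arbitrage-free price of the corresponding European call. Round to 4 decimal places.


Put-call parity: C - P = S_0 * exp(-qT) - K * exp(-rT).
S_0 * exp(-qT) = 8.5700 * 1.00000000 = 8.57000000
K * exp(-rT) = 8.8900 * 0.97190229 = 8.64021139
C = P + S*exp(-qT) - K*exp(-rT)
C = 0.6000 + 8.57000000 - 8.64021139 = 0.5298

Answer: Call price = 0.5298


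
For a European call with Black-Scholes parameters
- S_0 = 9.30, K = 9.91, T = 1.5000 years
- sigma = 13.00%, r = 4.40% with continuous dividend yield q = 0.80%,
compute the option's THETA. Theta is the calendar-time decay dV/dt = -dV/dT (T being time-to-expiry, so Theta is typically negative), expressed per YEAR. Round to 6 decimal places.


d1 = 0.0197532620; d2 = -0.1394635713
phi(d1) = 0.3988644561; exp(-qT) = 0.9880717129; exp(-rT) = 0.9361308643
Theta = -S*exp(-qT)*phi(d1)*sigma/(2*sqrt(T)) - r*K*exp(-rT)*N(d2) + q*S*exp(-qT)*N(d1)
N(d1) = 0.5078798989; N(d2) = 0.4445419202; sqrt(T) = 1.2247448714
Term 1 = -9.3000 * 0.9880717129 * 0.3988644561 * 0.1300 / (2 * 1.2247448714) = -0.1945200976
Term 2 = -0.0440 * 9.9100 * 0.9361308643 * 0.4445419202 = -0.1814577896
Term 3 = 0.0080 * 9.3000 * 0.9880717129 * 0.5078798989 = 0.0373355391
Theta = -0.1945200976 + (-0.1814577896) + (0.0373355391) = -0.338642

Answer: Theta = -0.338642
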